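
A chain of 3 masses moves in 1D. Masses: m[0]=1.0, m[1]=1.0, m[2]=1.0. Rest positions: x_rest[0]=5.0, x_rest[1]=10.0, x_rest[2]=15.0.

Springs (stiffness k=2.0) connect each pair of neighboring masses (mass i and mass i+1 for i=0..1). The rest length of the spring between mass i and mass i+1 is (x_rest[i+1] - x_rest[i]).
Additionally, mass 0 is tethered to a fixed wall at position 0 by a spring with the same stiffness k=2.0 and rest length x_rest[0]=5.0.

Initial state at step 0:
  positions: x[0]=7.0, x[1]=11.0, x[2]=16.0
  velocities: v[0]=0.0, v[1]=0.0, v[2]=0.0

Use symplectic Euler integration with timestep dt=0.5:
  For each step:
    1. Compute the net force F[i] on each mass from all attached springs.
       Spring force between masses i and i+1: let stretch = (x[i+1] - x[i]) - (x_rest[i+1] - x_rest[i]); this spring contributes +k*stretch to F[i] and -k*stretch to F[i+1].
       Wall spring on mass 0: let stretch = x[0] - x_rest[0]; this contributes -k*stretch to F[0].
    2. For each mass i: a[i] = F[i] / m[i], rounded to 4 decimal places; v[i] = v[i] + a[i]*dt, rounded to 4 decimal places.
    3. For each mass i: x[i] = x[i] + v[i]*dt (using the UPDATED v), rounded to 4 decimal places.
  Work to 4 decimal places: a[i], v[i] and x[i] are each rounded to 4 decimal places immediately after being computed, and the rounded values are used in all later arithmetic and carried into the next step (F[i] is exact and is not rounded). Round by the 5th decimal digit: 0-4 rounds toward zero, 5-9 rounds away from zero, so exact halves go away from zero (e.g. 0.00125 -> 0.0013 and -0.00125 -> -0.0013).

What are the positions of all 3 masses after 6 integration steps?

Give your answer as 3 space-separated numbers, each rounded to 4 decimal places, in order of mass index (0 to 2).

Answer: 5.0938 10.5313 13.2657

Derivation:
Step 0: x=[7.0000 11.0000 16.0000] v=[0.0000 0.0000 0.0000]
Step 1: x=[5.5000 11.5000 16.0000] v=[-3.0000 1.0000 0.0000]
Step 2: x=[4.2500 11.2500 16.2500] v=[-2.5000 -0.5000 0.5000]
Step 3: x=[4.3750 10.0000 16.5000] v=[0.2500 -2.5000 0.5000]
Step 4: x=[5.1250 9.1875 16.0000] v=[1.5000 -1.6250 -1.0000]
Step 5: x=[5.3438 9.7500 14.5938] v=[0.4375 1.1250 -2.8125]
Step 6: x=[5.0938 10.5313 13.2657] v=[-0.5001 1.5626 -2.6563]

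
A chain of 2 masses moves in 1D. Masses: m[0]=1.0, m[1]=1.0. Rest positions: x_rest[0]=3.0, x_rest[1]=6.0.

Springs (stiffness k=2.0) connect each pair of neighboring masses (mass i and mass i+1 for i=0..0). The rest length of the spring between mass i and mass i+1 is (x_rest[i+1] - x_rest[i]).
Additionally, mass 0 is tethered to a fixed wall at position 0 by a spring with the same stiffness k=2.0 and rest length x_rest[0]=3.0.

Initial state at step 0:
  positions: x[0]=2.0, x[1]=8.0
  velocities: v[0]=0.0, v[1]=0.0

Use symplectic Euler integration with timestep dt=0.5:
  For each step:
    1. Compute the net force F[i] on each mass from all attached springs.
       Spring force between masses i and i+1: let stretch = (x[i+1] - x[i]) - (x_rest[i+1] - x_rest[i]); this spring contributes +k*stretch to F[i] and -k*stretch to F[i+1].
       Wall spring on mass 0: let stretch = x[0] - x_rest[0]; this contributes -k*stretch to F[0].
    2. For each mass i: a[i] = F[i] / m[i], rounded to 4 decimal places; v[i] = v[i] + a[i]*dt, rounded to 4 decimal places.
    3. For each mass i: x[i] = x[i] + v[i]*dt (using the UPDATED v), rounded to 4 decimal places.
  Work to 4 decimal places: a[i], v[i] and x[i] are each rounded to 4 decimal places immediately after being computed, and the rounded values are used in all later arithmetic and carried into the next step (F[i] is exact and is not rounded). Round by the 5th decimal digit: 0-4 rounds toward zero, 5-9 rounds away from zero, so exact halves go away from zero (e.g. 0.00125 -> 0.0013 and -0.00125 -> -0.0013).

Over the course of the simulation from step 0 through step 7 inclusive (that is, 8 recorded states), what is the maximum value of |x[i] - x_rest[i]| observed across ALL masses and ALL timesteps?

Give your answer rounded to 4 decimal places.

Answer: 2.2812

Derivation:
Step 0: x=[2.0000 8.0000] v=[0.0000 0.0000]
Step 1: x=[4.0000 6.5000] v=[4.0000 -3.0000]
Step 2: x=[5.2500 5.2500] v=[2.5000 -2.5000]
Step 3: x=[3.8750 5.5000] v=[-2.7500 0.5000]
Step 4: x=[1.3750 6.4375] v=[-5.0000 1.8750]
Step 5: x=[0.7188 6.3438] v=[-1.3125 -0.1875]
Step 6: x=[2.5157 4.9376] v=[3.5937 -2.8125]
Step 7: x=[4.2657 3.8204] v=[3.4999 -2.2344]
Max displacement = 2.2812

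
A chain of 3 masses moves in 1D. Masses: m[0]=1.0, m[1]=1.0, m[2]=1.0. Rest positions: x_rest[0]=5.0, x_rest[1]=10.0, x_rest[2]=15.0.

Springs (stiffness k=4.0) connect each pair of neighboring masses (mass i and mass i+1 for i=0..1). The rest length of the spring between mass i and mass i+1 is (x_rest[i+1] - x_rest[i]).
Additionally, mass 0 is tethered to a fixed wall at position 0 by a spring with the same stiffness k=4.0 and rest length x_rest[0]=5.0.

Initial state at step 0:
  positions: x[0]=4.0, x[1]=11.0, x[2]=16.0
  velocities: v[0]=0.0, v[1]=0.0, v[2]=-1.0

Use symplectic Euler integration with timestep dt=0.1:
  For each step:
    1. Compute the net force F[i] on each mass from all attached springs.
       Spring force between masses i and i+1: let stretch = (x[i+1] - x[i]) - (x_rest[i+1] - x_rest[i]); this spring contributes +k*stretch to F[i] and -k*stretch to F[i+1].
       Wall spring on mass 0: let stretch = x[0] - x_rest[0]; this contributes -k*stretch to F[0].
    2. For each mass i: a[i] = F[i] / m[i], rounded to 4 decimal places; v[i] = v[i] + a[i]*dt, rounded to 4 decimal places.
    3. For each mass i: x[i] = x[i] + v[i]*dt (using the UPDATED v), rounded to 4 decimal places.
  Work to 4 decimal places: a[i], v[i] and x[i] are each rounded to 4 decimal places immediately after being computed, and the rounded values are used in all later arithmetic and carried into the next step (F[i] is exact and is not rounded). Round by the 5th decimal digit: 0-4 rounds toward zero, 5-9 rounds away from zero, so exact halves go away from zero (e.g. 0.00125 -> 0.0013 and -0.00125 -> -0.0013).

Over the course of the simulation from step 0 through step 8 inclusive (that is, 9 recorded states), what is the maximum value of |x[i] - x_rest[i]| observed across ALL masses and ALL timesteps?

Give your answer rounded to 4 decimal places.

Answer: 1.1987

Derivation:
Step 0: x=[4.0000 11.0000 16.0000] v=[0.0000 0.0000 -1.0000]
Step 1: x=[4.1200 10.9200 15.9000] v=[1.2000 -0.8000 -1.0000]
Step 2: x=[4.3472 10.7672 15.8008] v=[2.2720 -1.5280 -0.9920]
Step 3: x=[4.6573 10.5589 15.7003] v=[3.1011 -2.0826 -1.0054]
Step 4: x=[5.0172 10.3202 15.5941] v=[3.5988 -2.3867 -1.0620]
Step 5: x=[5.3885 10.0804 15.4769] v=[3.7131 -2.3983 -1.1716]
Step 6: x=[5.7320 9.8688 15.3439] v=[3.4345 -2.1165 -1.3302]
Step 7: x=[6.0116 9.7107 15.1919] v=[2.7964 -1.5812 -1.5202]
Step 8: x=[6.1987 9.6239 15.0206] v=[1.8714 -0.8684 -1.7127]
Max displacement = 1.1987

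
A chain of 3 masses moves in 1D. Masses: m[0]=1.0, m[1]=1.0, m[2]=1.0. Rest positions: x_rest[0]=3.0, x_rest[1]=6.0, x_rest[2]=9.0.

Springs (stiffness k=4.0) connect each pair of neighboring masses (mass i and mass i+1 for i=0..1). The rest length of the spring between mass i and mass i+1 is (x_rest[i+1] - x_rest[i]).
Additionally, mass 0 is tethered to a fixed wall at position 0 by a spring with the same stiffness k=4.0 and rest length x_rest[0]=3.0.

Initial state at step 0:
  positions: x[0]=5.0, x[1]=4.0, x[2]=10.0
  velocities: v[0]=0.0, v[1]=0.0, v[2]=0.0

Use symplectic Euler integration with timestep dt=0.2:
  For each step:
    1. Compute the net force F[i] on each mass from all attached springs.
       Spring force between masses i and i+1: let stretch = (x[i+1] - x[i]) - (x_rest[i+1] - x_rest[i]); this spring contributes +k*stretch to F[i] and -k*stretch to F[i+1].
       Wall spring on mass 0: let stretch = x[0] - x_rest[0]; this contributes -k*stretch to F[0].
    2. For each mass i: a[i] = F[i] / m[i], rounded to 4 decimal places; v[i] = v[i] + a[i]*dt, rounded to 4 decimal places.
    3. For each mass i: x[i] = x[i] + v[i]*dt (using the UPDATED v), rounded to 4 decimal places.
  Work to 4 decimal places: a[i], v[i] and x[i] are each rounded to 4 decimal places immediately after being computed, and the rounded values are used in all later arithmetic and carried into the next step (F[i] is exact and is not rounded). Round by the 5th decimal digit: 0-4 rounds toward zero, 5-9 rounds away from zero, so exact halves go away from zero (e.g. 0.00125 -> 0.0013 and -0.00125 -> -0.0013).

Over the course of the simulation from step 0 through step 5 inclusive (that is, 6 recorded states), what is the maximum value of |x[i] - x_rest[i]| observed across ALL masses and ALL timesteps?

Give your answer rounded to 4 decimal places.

Step 0: x=[5.0000 4.0000 10.0000] v=[0.0000 0.0000 0.0000]
Step 1: x=[4.0400 5.1200 9.5200] v=[-4.8000 5.6000 -2.4000]
Step 2: x=[2.6064 6.7712 8.8160] v=[-7.1680 8.2560 -3.5200]
Step 3: x=[1.4221 8.0832 8.2648] v=[-5.9213 6.5600 -2.7558]
Step 4: x=[1.0761 8.3585 8.1646] v=[-1.7301 1.3764 -0.5011]
Step 5: x=[1.7231 7.4376 8.5754] v=[3.2349 -4.6046 2.0540]
Max displacement = 2.3585

Answer: 2.3585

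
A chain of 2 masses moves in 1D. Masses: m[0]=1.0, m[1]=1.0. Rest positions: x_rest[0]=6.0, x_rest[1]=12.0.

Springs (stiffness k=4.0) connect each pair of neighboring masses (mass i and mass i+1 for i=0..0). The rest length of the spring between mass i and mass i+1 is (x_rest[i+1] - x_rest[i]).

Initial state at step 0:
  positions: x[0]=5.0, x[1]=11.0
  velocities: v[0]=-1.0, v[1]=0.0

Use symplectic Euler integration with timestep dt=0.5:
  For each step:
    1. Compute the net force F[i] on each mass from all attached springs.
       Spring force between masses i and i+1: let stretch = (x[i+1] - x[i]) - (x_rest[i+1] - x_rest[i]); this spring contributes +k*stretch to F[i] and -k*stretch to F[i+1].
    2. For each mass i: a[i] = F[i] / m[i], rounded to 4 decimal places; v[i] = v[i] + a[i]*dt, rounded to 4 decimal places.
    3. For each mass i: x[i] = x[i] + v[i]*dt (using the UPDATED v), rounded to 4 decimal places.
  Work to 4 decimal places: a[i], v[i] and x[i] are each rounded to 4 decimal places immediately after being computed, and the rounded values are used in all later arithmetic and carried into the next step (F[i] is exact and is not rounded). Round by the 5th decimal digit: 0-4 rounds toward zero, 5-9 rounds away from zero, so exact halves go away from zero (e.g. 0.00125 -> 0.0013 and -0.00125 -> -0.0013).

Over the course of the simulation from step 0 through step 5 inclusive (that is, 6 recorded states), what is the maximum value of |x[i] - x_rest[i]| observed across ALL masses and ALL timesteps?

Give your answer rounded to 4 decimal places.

Step 0: x=[5.0000 11.0000] v=[-1.0000 0.0000]
Step 1: x=[4.5000 11.0000] v=[-1.0000 0.0000]
Step 2: x=[4.5000 10.5000] v=[0.0000 -1.0000]
Step 3: x=[4.5000 10.0000] v=[0.0000 -1.0000]
Step 4: x=[4.0000 10.0000] v=[-1.0000 0.0000]
Step 5: x=[3.5000 10.0000] v=[-1.0000 0.0000]
Max displacement = 2.5000

Answer: 2.5000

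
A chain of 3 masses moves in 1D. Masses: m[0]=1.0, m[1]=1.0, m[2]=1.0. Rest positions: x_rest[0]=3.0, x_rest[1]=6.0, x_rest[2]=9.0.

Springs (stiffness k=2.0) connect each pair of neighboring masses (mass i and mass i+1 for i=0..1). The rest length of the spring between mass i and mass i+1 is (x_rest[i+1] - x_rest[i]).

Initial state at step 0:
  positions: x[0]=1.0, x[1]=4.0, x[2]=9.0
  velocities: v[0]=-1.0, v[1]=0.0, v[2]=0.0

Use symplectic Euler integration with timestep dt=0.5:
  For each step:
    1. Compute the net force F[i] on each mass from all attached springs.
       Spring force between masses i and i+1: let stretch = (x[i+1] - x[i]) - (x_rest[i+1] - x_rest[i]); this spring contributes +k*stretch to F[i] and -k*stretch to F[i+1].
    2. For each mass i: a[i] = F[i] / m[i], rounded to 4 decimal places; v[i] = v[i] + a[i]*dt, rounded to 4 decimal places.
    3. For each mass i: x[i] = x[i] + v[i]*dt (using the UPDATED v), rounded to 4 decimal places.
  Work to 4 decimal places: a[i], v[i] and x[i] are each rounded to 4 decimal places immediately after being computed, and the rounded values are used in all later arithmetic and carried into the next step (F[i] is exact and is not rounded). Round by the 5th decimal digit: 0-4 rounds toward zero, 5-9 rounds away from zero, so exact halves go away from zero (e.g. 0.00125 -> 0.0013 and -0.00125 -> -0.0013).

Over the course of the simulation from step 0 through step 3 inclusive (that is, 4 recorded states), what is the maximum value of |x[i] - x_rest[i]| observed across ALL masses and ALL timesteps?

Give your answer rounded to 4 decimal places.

Answer: 2.5000

Derivation:
Step 0: x=[1.0000 4.0000 9.0000] v=[-1.0000 0.0000 0.0000]
Step 1: x=[0.5000 5.0000 8.0000] v=[-1.0000 2.0000 -2.0000]
Step 2: x=[0.7500 5.2500 7.0000] v=[0.5000 0.5000 -2.0000]
Step 3: x=[1.7500 4.1250 6.6250] v=[2.0000 -2.2500 -0.7500]
Max displacement = 2.5000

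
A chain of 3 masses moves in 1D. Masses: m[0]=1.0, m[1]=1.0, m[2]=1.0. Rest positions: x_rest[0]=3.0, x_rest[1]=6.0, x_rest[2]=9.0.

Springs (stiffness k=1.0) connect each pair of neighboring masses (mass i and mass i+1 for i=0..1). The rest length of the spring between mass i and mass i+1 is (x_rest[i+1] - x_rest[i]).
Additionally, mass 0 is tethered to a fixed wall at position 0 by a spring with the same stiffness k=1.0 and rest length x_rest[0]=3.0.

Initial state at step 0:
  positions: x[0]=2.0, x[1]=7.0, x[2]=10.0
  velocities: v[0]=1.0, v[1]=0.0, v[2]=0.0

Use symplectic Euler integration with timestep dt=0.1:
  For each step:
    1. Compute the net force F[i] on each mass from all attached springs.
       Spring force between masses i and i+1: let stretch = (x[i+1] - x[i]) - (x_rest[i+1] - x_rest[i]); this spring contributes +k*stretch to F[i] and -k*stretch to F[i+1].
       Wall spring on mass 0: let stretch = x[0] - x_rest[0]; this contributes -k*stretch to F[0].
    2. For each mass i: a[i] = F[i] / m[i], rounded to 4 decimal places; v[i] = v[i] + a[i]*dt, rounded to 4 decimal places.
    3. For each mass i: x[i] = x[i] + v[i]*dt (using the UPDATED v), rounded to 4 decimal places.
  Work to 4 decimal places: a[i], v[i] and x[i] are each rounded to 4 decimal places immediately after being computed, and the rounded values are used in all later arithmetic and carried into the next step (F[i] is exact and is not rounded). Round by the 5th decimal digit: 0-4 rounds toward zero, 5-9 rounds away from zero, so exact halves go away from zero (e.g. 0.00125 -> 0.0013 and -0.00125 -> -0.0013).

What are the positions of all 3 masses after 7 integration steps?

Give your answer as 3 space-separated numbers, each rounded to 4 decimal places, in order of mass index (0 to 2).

Step 0: x=[2.0000 7.0000 10.0000] v=[1.0000 0.0000 0.0000]
Step 1: x=[2.1300 6.9800 10.0000] v=[1.3000 -0.2000 0.0000]
Step 2: x=[2.2872 6.9417 9.9998] v=[1.5720 -0.3830 -0.0020]
Step 3: x=[2.4681 6.8874 9.9990] v=[1.8087 -0.5426 -0.0078]
Step 4: x=[2.6685 6.8201 9.9971] v=[2.0038 -0.6734 -0.0190]
Step 5: x=[2.8837 6.7430 9.9934] v=[2.1521 -0.7709 -0.0367]
Step 6: x=[3.1087 6.6598 9.9872] v=[2.2497 -0.8318 -0.0617]
Step 7: x=[3.3381 6.5744 9.9778] v=[2.2939 -0.8542 -0.0944]

Answer: 3.3381 6.5744 9.9778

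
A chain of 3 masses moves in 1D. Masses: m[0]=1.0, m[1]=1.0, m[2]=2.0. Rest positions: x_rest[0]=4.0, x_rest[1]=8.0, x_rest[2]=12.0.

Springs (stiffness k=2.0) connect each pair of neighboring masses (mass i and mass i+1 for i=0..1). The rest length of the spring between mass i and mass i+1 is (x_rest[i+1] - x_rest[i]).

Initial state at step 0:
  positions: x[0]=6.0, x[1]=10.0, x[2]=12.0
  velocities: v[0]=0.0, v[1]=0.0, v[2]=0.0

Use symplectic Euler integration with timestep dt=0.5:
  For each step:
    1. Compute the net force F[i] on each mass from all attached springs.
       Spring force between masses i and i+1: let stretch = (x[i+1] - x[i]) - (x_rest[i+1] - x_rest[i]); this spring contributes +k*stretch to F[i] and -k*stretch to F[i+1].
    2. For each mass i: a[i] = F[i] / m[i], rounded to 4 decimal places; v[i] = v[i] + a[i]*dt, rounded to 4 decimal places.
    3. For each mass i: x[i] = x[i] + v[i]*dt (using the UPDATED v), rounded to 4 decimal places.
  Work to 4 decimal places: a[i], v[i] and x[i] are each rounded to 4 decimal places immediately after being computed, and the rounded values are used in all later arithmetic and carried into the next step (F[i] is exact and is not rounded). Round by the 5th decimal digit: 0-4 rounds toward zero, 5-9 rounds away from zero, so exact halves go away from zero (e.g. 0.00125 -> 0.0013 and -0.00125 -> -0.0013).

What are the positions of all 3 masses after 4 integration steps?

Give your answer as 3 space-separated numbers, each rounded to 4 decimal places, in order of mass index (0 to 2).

Step 0: x=[6.0000 10.0000 12.0000] v=[0.0000 0.0000 0.0000]
Step 1: x=[6.0000 9.0000 12.5000] v=[0.0000 -2.0000 1.0000]
Step 2: x=[5.5000 8.2500 13.1250] v=[-1.0000 -1.5000 1.2500]
Step 3: x=[4.3750 8.5625 13.5313] v=[-2.2500 0.6250 0.8125]
Step 4: x=[3.3438 9.2657 13.6954] v=[-2.0625 1.4063 0.3281]

Answer: 3.3438 9.2657 13.6954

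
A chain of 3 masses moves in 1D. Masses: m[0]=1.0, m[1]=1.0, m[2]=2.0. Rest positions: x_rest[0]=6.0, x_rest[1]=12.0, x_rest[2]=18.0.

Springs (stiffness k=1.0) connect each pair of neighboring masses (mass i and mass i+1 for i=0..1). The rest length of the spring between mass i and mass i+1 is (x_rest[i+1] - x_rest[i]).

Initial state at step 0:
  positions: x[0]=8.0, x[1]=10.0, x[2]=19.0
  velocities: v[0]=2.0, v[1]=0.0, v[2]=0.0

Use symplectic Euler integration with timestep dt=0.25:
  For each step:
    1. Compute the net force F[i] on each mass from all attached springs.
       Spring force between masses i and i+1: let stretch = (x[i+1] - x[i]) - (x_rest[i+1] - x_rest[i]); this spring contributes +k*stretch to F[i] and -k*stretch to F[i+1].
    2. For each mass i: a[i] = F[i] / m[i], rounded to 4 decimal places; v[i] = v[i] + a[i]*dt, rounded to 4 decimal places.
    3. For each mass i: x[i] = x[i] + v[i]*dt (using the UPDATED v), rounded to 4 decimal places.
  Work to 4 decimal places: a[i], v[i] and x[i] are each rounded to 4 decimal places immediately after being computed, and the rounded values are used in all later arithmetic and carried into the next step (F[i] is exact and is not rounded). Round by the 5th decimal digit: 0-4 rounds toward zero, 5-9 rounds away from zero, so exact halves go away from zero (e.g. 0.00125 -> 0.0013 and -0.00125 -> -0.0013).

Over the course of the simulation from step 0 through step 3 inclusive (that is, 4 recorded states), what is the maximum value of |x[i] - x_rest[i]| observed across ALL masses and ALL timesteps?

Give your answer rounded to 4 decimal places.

Answer: 2.2617

Derivation:
Step 0: x=[8.0000 10.0000 19.0000] v=[2.0000 0.0000 0.0000]
Step 1: x=[8.2500 10.4375 18.9063] v=[1.0000 1.7500 -0.3750]
Step 2: x=[8.2617 11.2676 18.7354] v=[0.0469 3.3203 -0.6836]
Step 3: x=[8.0863 12.3766 18.5186] v=[-0.7016 4.4358 -0.8671]
Max displacement = 2.2617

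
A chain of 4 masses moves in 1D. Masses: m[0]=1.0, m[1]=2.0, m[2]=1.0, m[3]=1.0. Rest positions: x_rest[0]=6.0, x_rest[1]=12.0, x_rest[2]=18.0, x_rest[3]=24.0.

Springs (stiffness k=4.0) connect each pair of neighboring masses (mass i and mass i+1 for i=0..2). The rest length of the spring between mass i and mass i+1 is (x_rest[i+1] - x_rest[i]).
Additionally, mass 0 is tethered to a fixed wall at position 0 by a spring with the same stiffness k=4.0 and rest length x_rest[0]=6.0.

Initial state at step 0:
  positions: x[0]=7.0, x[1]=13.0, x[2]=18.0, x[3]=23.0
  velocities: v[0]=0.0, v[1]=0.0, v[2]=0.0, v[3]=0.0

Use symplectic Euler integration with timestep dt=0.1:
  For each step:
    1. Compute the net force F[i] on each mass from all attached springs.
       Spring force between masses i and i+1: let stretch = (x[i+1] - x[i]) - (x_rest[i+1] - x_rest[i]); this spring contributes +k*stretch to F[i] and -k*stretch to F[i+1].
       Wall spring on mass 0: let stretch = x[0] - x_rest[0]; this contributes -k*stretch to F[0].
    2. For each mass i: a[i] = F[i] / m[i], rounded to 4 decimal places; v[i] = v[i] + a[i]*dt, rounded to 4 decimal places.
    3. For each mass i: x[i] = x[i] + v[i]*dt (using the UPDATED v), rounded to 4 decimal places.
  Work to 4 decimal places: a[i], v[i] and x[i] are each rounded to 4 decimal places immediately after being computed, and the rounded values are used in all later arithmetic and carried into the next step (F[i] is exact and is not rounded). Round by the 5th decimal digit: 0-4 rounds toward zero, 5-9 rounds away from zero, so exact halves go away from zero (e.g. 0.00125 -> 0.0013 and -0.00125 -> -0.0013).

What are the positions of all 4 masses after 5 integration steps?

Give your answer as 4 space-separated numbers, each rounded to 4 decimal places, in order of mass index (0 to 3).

Answer: 6.4788 12.7018 18.0246 23.5467

Derivation:
Step 0: x=[7.0000 13.0000 18.0000 23.0000] v=[0.0000 0.0000 0.0000 0.0000]
Step 1: x=[6.9600 12.9800 18.0000 23.0400] v=[-0.4000 -0.2000 0.0000 0.4000]
Step 2: x=[6.8824 12.9400 18.0008 23.1184] v=[-0.7760 -0.4000 0.0080 0.7840]
Step 3: x=[6.7718 12.8801 18.0039 23.2321] v=[-1.1059 -0.5994 0.0307 1.1370]
Step 4: x=[6.6347 12.8005 18.0112 23.3767] v=[-1.3713 -0.7963 0.0725 1.4457]
Step 5: x=[6.4788 12.7018 18.0246 23.5467] v=[-1.5589 -0.9873 0.1344 1.6995]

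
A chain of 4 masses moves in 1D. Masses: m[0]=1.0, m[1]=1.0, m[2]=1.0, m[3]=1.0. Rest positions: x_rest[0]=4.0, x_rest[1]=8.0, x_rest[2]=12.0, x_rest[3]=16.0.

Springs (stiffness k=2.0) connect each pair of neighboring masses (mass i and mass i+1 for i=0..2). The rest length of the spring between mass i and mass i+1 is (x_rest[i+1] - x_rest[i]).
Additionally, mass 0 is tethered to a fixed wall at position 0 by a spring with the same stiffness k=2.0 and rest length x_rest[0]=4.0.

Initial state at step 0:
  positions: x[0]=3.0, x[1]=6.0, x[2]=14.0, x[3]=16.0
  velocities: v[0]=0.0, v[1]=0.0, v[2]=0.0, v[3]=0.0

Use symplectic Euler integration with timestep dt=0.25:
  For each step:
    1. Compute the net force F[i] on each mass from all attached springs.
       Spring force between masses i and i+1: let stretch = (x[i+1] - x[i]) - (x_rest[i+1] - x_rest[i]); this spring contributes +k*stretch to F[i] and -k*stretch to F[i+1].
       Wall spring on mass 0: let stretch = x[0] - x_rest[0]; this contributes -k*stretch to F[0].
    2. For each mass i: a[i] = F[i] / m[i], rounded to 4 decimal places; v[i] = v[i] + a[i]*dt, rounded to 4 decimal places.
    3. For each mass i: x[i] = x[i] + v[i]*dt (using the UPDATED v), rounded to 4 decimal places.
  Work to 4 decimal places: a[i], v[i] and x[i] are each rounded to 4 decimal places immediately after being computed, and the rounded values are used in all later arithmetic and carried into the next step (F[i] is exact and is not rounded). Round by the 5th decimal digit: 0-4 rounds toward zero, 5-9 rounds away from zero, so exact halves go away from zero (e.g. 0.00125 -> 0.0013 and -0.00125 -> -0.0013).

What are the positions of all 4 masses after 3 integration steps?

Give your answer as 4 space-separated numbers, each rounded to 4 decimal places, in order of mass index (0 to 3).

Step 0: x=[3.0000 6.0000 14.0000 16.0000] v=[0.0000 0.0000 0.0000 0.0000]
Step 1: x=[3.0000 6.6250 13.2500 16.2500] v=[0.0000 2.5000 -3.0000 1.0000]
Step 2: x=[3.0781 7.6250 12.0469 16.6250] v=[0.3125 4.0000 -4.8125 1.5000]
Step 3: x=[3.3398 8.6094 10.8633 16.9278] v=[1.0469 3.9375 -4.7344 1.2110]

Answer: 3.3398 8.6094 10.8633 16.9278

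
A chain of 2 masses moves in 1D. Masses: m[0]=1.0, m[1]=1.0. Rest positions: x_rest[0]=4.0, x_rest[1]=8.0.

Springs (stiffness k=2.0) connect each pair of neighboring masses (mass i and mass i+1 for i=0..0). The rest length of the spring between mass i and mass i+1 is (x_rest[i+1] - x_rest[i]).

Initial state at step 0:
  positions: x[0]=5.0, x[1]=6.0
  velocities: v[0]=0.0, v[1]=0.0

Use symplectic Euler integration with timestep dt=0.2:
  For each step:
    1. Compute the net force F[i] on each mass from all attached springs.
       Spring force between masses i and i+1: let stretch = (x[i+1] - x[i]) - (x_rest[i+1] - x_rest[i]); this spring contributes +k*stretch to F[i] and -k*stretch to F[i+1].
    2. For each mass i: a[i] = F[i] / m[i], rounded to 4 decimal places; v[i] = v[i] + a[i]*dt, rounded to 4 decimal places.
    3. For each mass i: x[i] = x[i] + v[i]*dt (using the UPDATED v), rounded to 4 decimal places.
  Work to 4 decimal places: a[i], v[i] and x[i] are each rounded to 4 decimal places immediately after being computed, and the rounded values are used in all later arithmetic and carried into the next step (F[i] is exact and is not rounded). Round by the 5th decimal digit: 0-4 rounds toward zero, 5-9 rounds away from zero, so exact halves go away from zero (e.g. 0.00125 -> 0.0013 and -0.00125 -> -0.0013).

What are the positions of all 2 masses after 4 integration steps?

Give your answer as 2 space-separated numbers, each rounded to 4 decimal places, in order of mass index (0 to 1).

Answer: 3.1340 7.8660

Derivation:
Step 0: x=[5.0000 6.0000] v=[0.0000 0.0000]
Step 1: x=[4.7600 6.2400] v=[-1.2000 1.2000]
Step 2: x=[4.3184 6.6816] v=[-2.2080 2.2080]
Step 3: x=[3.7459 7.2541] v=[-2.8627 2.8627]
Step 4: x=[3.1340 7.8660] v=[-3.0594 3.0594]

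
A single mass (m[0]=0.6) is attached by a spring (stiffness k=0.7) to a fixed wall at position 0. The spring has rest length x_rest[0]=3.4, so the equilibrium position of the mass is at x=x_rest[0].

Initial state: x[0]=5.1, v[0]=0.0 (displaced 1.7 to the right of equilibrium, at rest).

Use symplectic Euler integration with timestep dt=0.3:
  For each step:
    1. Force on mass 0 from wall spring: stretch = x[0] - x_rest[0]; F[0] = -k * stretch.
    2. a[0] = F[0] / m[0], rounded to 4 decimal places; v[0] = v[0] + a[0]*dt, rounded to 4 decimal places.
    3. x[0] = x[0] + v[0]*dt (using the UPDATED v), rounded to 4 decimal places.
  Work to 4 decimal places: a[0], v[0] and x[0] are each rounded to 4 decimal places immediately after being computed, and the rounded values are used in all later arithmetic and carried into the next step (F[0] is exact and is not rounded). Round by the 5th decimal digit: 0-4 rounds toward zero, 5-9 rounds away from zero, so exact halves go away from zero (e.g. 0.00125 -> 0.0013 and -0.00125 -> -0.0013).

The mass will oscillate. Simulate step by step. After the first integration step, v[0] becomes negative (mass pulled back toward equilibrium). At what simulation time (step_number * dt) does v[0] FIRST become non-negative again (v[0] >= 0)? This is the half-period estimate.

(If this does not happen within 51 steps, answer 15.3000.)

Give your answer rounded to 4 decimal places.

Step 0: x=[5.1000] v=[0.0000]
Step 1: x=[4.9215] v=[-0.5950]
Step 2: x=[4.5833] v=[-1.1275]
Step 3: x=[4.1208] v=[-1.5417]
Step 4: x=[3.5826] v=[-1.7940]
Step 5: x=[3.0252] v=[-1.8579]
Step 6: x=[2.5072] v=[-1.7267]
Step 7: x=[2.0829] v=[-1.4142]
Step 8: x=[1.7969] v=[-0.9532]
Step 9: x=[1.6793] v=[-0.3921]
Step 10: x=[1.7424] v=[0.2102]
First v>=0 after going negative at step 10, time=3.0000

Answer: 3.0000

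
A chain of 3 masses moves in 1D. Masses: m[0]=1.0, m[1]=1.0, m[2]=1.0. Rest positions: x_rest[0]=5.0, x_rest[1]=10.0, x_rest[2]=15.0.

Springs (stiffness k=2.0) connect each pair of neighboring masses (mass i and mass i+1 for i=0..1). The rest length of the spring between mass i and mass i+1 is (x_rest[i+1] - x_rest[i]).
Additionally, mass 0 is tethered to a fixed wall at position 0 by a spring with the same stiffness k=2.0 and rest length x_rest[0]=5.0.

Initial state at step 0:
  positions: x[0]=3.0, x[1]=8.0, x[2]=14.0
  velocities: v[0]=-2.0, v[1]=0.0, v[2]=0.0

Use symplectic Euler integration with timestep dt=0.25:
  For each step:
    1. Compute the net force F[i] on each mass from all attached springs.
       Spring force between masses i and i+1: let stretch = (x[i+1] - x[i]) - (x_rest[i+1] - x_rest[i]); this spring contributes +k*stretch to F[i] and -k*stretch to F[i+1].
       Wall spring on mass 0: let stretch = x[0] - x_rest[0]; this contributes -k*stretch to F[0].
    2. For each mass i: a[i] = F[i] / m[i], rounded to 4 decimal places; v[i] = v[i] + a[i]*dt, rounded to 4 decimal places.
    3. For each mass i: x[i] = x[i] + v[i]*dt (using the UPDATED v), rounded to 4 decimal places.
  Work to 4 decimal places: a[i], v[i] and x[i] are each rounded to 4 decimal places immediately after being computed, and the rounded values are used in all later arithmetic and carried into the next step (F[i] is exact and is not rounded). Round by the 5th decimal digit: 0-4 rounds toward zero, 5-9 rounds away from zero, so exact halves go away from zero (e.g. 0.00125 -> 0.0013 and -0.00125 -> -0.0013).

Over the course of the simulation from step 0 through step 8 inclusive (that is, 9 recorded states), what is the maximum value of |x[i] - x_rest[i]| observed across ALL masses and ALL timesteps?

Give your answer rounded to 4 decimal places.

Step 0: x=[3.0000 8.0000 14.0000] v=[-2.0000 0.0000 0.0000]
Step 1: x=[2.7500 8.1250 13.8750] v=[-1.0000 0.5000 -0.5000]
Step 2: x=[2.8281 8.2969 13.6563] v=[0.3125 0.6875 -0.8750]
Step 3: x=[3.2363 8.4551 13.3926] v=[1.6329 0.6328 -1.0547]
Step 4: x=[3.8924 8.5782 13.1367] v=[2.6242 0.4922 -1.0235]
Step 5: x=[4.6476 8.6854 12.9360] v=[3.0209 0.4286 -0.8028]
Step 6: x=[5.3266 8.8192 12.8290] v=[2.7160 0.5350 -0.4281]
Step 7: x=[5.7764 9.0176 12.8458] v=[1.7990 0.7936 0.0670]
Step 8: x=[5.9093 9.2894 13.0090] v=[0.5314 1.0871 0.6529]
Max displacement = 2.2500

Answer: 2.2500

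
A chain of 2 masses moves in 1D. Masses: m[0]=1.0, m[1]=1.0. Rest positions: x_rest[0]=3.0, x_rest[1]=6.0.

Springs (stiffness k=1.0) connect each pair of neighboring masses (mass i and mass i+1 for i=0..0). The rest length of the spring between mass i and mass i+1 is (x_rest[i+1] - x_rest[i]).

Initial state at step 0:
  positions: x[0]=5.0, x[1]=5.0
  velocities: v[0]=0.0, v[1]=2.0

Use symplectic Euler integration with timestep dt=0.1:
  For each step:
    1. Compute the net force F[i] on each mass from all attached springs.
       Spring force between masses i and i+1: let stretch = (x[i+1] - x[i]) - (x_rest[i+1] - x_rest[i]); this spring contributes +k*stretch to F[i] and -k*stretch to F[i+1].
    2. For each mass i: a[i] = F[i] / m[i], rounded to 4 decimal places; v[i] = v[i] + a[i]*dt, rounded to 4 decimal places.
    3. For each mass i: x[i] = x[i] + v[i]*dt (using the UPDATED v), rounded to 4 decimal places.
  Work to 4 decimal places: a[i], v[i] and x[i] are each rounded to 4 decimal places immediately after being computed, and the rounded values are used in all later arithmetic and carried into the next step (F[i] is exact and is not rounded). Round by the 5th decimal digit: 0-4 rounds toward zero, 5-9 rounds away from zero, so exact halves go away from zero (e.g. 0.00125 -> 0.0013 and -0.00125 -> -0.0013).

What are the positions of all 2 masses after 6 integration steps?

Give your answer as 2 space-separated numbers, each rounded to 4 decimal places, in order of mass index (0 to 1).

Answer: 4.4789 6.7212

Derivation:
Step 0: x=[5.0000 5.0000] v=[0.0000 2.0000]
Step 1: x=[4.9700 5.2300] v=[-0.3000 2.3000]
Step 2: x=[4.9126 5.4874] v=[-0.5740 2.5740]
Step 3: x=[4.8310 5.7691] v=[-0.8165 2.8165]
Step 4: x=[4.7287 6.0714] v=[-1.0227 3.0227]
Step 5: x=[4.6099 6.3902] v=[-1.1884 3.1884]
Step 6: x=[4.4789 6.7212] v=[-1.3104 3.3104]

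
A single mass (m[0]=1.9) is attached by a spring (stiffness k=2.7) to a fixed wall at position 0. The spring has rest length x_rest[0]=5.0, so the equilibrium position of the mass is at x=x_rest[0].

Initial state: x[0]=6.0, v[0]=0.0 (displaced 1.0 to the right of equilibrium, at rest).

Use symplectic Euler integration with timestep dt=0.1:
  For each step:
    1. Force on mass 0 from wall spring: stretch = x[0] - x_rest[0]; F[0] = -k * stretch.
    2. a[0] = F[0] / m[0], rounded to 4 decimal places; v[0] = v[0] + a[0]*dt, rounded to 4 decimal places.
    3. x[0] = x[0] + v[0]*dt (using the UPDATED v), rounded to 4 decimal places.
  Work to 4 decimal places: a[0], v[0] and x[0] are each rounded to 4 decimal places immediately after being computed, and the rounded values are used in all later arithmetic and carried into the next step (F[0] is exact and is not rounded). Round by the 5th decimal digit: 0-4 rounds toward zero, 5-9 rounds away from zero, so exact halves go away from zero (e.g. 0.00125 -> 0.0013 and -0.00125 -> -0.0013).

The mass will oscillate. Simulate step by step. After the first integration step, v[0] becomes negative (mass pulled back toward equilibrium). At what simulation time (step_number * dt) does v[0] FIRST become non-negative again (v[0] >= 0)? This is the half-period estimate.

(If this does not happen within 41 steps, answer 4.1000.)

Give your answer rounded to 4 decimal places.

Answer: 2.7000

Derivation:
Step 0: x=[6.0000] v=[0.0000]
Step 1: x=[5.9858] v=[-0.1421]
Step 2: x=[5.9576] v=[-0.2822]
Step 3: x=[5.9158] v=[-0.4183]
Step 4: x=[5.8610] v=[-0.5484]
Step 5: x=[5.7939] v=[-0.6708]
Step 6: x=[5.7155] v=[-0.7836]
Step 7: x=[5.6270] v=[-0.8853]
Step 8: x=[5.5296] v=[-0.9744]
Step 9: x=[5.4246] v=[-1.0497]
Step 10: x=[5.3136] v=[-1.1100]
Step 11: x=[5.1981] v=[-1.1546]
Step 12: x=[5.0798] v=[-1.1828]
Step 13: x=[4.9604] v=[-1.1941]
Step 14: x=[4.8416] v=[-1.1885]
Step 15: x=[4.7250] v=[-1.1660]
Step 16: x=[4.6123] v=[-1.1269]
Step 17: x=[4.5051] v=[-1.0718]
Step 18: x=[4.4050] v=[-1.0015]
Step 19: x=[4.3133] v=[-0.9170]
Step 20: x=[4.2314] v=[-0.8194]
Step 21: x=[4.1604] v=[-0.7102]
Step 22: x=[4.1013] v=[-0.5909]
Step 23: x=[4.0550] v=[-0.4632]
Step 24: x=[4.0221] v=[-0.3289]
Step 25: x=[4.0031] v=[-0.1899]
Step 26: x=[3.9983] v=[-0.0482]
Step 27: x=[4.0077] v=[0.0942]
First v>=0 after going negative at step 27, time=2.7000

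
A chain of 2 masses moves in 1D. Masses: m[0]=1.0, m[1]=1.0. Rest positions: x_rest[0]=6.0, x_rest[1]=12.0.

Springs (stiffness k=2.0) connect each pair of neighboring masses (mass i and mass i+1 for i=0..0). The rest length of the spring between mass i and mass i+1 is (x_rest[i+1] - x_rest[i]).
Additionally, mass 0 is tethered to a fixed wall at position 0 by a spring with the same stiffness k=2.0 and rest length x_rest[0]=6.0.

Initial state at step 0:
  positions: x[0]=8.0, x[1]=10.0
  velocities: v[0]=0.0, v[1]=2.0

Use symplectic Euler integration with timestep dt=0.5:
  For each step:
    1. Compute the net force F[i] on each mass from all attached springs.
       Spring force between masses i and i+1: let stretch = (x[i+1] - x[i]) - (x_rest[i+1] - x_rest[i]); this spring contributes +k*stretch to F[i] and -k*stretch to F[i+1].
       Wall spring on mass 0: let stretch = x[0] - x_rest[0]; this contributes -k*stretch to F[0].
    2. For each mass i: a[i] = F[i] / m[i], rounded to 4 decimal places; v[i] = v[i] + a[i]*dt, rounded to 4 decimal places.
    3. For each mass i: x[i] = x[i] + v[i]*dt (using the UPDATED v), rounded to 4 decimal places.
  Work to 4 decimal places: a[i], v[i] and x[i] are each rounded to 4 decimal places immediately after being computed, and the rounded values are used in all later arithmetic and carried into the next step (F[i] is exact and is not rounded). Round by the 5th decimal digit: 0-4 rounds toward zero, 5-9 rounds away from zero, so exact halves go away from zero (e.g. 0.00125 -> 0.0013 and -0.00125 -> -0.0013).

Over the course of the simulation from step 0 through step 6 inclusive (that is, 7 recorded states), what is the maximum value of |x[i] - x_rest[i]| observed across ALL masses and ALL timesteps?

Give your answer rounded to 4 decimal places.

Step 0: x=[8.0000 10.0000] v=[0.0000 2.0000]
Step 1: x=[5.0000 13.0000] v=[-6.0000 6.0000]
Step 2: x=[3.5000 15.0000] v=[-3.0000 4.0000]
Step 3: x=[6.0000 14.2500] v=[5.0000 -1.5000]
Step 4: x=[9.6250 12.3750] v=[7.2500 -3.7500]
Step 5: x=[9.8125 12.1250] v=[0.3750 -0.5000]
Step 6: x=[6.2500 13.7188] v=[-7.1250 3.1875]
Max displacement = 3.8125

Answer: 3.8125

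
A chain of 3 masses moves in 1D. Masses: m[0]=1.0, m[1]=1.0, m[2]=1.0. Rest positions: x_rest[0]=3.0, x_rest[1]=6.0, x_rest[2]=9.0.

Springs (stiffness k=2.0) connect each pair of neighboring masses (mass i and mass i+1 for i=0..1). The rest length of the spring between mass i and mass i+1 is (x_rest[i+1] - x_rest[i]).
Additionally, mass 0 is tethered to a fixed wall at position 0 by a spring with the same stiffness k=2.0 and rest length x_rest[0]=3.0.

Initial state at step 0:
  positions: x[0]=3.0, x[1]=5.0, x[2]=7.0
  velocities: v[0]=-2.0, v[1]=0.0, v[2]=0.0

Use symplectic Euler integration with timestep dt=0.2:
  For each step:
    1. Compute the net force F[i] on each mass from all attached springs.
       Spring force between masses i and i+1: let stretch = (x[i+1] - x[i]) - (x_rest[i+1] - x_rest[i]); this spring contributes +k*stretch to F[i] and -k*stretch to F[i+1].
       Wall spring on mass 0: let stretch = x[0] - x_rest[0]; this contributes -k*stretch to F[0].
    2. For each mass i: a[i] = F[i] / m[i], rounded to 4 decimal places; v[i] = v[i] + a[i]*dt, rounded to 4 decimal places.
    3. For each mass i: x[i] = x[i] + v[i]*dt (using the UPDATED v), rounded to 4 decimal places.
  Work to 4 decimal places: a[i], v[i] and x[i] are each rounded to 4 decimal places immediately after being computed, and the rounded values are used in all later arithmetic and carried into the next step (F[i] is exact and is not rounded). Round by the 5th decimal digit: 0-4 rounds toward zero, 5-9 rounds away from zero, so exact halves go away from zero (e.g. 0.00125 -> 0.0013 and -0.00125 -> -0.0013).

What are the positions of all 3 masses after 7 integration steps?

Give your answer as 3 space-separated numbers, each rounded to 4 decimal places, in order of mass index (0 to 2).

Step 0: x=[3.0000 5.0000 7.0000] v=[-2.0000 0.0000 0.0000]
Step 1: x=[2.5200 5.0000 7.0800] v=[-2.4000 0.0000 0.4000]
Step 2: x=[2.0368 4.9680 7.2336] v=[-2.4160 -0.1600 0.7680]
Step 3: x=[1.6252 4.8828 7.4460] v=[-2.0582 -0.4262 1.0618]
Step 4: x=[1.3442 4.7420 7.6933] v=[-1.4052 -0.7040 1.2365]
Step 5: x=[1.2274 4.5655 7.9445] v=[-0.5838 -0.8826 1.2560]
Step 6: x=[1.2795 4.3923 8.1654] v=[0.2605 -0.8662 1.1044]
Step 7: x=[1.4783 4.2719 8.3244] v=[0.9938 -0.6021 0.7952]

Answer: 1.4783 4.2719 8.3244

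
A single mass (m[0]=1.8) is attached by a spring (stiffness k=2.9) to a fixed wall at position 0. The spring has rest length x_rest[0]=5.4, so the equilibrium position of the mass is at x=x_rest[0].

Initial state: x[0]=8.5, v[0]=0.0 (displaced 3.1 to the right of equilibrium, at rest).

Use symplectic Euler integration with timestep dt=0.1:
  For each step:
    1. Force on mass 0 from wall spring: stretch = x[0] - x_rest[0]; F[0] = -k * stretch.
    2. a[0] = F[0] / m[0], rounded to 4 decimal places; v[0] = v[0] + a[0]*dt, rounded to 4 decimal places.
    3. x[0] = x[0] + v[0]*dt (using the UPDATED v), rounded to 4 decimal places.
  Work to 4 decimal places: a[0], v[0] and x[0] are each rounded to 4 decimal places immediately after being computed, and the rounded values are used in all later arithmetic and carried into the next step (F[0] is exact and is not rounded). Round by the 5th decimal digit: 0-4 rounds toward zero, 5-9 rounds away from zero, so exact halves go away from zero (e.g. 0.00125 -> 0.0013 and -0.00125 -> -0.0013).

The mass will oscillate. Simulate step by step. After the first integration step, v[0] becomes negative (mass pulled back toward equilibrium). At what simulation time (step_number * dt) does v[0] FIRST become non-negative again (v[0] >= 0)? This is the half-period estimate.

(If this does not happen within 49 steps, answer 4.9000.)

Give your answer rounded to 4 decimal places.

Answer: 2.5000

Derivation:
Step 0: x=[8.5000] v=[0.0000]
Step 1: x=[8.4501] v=[-0.4994]
Step 2: x=[8.3510] v=[-0.9908]
Step 3: x=[8.2044] v=[-1.4662]
Step 4: x=[8.0126] v=[-1.9180]
Step 5: x=[7.7787] v=[-2.3389]
Step 6: x=[7.5065] v=[-2.7221]
Step 7: x=[7.2004] v=[-3.0615]
Step 8: x=[6.8652] v=[-3.3516]
Step 9: x=[6.5064] v=[-3.5877]
Step 10: x=[6.1298] v=[-3.7660]
Step 11: x=[5.7414] v=[-3.8836]
Step 12: x=[5.3475] v=[-3.9386]
Step 13: x=[4.9545] v=[-3.9301]
Step 14: x=[4.5687] v=[-3.8583]
Step 15: x=[4.1963] v=[-3.7244]
Step 16: x=[3.8433] v=[-3.5305]
Step 17: x=[3.5153] v=[-3.2797]
Step 18: x=[3.2177] v=[-2.9761]
Step 19: x=[2.9553] v=[-2.6245]
Step 20: x=[2.7322] v=[-2.2306]
Step 21: x=[2.5521] v=[-1.8008]
Step 22: x=[2.4179] v=[-1.3420]
Step 23: x=[2.3317] v=[-0.8616]
Step 24: x=[2.2950] v=[-0.3673]
Step 25: x=[2.3083] v=[0.1330]
First v>=0 after going negative at step 25, time=2.5000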